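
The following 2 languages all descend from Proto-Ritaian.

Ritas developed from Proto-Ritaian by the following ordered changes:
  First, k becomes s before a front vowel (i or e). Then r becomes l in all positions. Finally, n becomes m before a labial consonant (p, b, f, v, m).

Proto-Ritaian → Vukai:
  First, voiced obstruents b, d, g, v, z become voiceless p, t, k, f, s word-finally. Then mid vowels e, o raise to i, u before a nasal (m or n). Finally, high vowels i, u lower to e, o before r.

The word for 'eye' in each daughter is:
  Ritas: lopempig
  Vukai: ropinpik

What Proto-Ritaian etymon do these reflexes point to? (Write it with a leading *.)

Position 4: Ritas has e, Vukai has i. Ritas preserves e here (none of its changes turn any other segment into e), so the proto-segment is *e.
Position 8: Ritas has g, Vukai has k. Ritas preserves g here (none of its changes turn any other segment into g), so the proto-segment is *g.
Position 5: Ritas has m, Vukai has n. Vukai preserves n here (none of its changes turn any other segment into n), so the proto-segment is *n.
This points to *ropenpig. Verify forward in each daughter:
Ritas: *ropenpig
  ropenpig (rule 1 does not apply)
  ropenpig → lopenpig   [unconditioned shift]
  lopenpig → lopempig   [nasal place assimilation]
  giving Ritas lopempig.
Vukai: start from *ropenpig.
  rule 1 (final devoicing): ropenpig → ropenpik
  rule 2 (pre-nasal raising): ropenpik → ropinpik
  rule 3: no change — ropinpik
  ⇒ Vukai ropinpik
*ropenpig is the unique common source.

*ropenpig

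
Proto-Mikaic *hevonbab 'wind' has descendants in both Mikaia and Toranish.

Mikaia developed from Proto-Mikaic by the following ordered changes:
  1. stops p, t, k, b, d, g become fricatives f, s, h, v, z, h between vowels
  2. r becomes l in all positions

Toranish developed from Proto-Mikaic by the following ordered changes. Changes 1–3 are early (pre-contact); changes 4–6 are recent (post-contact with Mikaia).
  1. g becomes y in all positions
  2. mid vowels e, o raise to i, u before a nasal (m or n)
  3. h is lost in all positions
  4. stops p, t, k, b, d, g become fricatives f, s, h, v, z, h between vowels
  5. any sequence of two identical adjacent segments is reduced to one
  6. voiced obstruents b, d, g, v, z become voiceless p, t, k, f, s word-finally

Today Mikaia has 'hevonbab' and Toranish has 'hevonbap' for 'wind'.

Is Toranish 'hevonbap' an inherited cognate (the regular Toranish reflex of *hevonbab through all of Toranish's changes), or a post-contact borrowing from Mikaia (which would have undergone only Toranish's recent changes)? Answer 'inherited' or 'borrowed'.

If inherited, *hevonbab would pass through all of Toranish's changes:
Toranish: *hevonbab
  hevonbab (rule 1 does not apply)
  hevonbab → hevunbab   [pre-nasal raising]
  hevunbab → evunbab   [h-loss]
  evunbab (rule 4 does not apply)
  evunbab (rule 5 does not apply)
  evunbab → evunbap   [final devoicing]
  giving Toranish evunbap.
If borrowed from Mikaia 'hevonbab' after the early changes, it would undergo only the recent ones:
  rule 4 (intervocalic lenition): no change (hevonbab)
  rule 5 (degemination): no change (hevonbab)
  rule 6 (final devoicing): hevonbab → hevonbap
  ⇒ as a loan: hevonbap
Toranish 'hevonbap' matches the loan outcome 'hevonbap', not the inherited 'evunbap' — it skipped the early Toranish changes, so it was borrowed from Mikaia.

borrowed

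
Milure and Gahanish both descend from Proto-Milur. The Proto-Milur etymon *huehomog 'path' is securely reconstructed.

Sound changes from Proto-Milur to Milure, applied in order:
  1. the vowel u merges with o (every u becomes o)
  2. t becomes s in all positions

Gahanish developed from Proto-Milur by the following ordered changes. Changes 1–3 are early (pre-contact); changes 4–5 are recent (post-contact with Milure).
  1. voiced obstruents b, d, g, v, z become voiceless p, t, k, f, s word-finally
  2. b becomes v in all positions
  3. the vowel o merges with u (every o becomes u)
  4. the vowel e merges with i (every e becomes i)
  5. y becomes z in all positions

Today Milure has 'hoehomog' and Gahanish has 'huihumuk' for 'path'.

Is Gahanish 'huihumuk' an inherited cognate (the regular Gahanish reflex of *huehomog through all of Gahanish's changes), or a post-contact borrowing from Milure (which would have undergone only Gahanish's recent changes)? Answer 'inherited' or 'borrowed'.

If inherited, *huehomog would pass through all of Gahanish's changes:
Gahanish: *huehomog
  huehomog → huehomok   [final devoicing]
  huehomok (rule 2 does not apply)
  huehomok → huehumuk   [vowel merger]
  huehumuk → huihumuk   [vowel merger]
  huihumuk (rule 5 does not apply)
  giving Gahanish huihumuk.
If borrowed from Milure 'hoehomog' after the early changes, it would undergo only the recent ones:
  rule 4 (vowel merger): hoehomog → hoihomog
  rule 5 (unconditioned shift): no change (hoihomog)
  ⇒ as a loan: hoihomog
Gahanish 'huihumuk' matches the inherited outcome exactly, so it is an inherited cognate, not a loan.

inherited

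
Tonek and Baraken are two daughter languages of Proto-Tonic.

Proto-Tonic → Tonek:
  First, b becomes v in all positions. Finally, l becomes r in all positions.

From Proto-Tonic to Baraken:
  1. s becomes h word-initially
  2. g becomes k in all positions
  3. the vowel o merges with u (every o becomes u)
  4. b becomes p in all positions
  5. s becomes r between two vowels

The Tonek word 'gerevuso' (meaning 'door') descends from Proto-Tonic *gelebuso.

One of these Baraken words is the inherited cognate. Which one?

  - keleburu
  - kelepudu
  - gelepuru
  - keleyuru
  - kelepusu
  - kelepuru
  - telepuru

kelepuru

Baraken: start from *gelebuso.
  rule 1: no change — gelebuso
  rule 2 (unconditioned shift): gelebuso → kelebuso
  rule 3 (vowel merger): kelebuso → kelebusu
  rule 4 (unconditioned shift): kelebusu → kelepusu
  rule 5 (rhotacism): kelepusu → kelepuru
  ⇒ Baraken kelepuru
Only 'kelepuru' matches the regular Baraken development of *gelebuso.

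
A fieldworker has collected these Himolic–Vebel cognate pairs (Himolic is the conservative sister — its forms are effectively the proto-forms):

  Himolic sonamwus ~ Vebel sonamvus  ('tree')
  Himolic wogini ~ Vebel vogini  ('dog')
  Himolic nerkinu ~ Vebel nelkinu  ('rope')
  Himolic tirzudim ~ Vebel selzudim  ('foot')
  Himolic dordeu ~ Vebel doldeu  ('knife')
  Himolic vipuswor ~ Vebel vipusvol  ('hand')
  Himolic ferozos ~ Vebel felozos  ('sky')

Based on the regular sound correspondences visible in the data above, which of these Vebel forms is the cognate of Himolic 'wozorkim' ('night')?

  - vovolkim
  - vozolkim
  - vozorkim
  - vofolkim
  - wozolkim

vozolkim

wogini ~ vogini — Himolic w corresponds to Vebel v word-initially before a back vowel.
nerkinu ~ nelkinu, tirzudim ~ selzudim — Himolic r corresponds to Vebel l after a vowel, before a consonant other than r, m, n, p, b, f, v.
Applying these to Himolic 'wozorkim':
  wozorkim → vozorkim   (w→v word-initially before a back vowel)
  vozorkim → vozolkim   (r→l after a vowel, before a consonant other than r, m, n, p, b, f, v)
So the Vebel cognate is 'vozolkim'.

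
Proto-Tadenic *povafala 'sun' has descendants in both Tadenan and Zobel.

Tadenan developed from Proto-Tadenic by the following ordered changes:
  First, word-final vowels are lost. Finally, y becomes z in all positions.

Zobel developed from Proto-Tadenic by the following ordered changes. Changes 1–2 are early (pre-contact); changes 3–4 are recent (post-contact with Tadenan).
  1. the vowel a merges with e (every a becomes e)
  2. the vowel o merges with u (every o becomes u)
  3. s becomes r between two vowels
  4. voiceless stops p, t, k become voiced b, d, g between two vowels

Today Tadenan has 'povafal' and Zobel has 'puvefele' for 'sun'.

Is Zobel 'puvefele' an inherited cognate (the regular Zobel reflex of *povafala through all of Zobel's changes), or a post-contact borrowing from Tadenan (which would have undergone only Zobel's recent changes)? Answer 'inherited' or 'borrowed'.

inherited

If inherited, *povafala would pass through all of Zobel's changes:
Zobel: *povafala
  povafala → povefele   [vowel merger]
  povefele → puvefele   [vowel merger]
  puvefele (rule 3 does not apply)
  puvefele (rule 4 does not apply)
  giving Zobel puvefele.
If borrowed from Tadenan 'povafal' after the early changes, it would undergo only the recent ones:
  rule 3 (rhotacism): no change (povafal)
  rule 4 (intervocalic voicing): no change (povafal)
  ⇒ as a loan: povafal
Zobel 'puvefele' matches the inherited outcome exactly, so it is an inherited cognate, not a loan.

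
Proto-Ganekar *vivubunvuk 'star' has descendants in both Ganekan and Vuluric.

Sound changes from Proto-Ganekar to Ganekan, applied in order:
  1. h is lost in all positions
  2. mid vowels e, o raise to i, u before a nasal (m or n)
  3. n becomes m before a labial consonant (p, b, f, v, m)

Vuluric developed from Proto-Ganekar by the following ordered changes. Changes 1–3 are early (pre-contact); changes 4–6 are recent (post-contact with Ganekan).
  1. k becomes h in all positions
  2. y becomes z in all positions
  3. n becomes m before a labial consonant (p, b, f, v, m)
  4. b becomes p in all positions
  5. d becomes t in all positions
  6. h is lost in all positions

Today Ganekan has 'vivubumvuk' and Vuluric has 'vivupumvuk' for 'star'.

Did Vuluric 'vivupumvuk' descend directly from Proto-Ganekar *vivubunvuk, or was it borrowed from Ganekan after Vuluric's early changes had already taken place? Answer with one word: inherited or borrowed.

borrowed

If inherited, *vivubunvuk would pass through all of Vuluric's changes:
Vuluric: *vivubunvuk
  vivubunvuk → vivubunvuh   [unconditioned shift]
  vivubunvuh (rule 2 does not apply)
  vivubunvuh → vivubumvuh   [nasal place assimilation]
  vivubumvuh → vivupumvuh   [unconditioned shift]
  vivupumvuh (rule 5 does not apply)
  vivupumvuh → vivupumvu   [h-loss]
  giving Vuluric vivupumvu.
If borrowed from Ganekan 'vivubumvuk' after the early changes, it would undergo only the recent ones:
  rule 4 (unconditioned shift): vivubumvuk → vivupumvuk
  rule 5 (unconditioned shift): no change (vivupumvuk)
  rule 6 (h-loss): no change (vivupumvuk)
  ⇒ as a loan: vivupumvuk
Vuluric 'vivupumvuk' matches the loan outcome 'vivupumvuk', not the inherited 'vivupumvu' — it skipped the early Vuluric changes, so it was borrowed from Ganekan.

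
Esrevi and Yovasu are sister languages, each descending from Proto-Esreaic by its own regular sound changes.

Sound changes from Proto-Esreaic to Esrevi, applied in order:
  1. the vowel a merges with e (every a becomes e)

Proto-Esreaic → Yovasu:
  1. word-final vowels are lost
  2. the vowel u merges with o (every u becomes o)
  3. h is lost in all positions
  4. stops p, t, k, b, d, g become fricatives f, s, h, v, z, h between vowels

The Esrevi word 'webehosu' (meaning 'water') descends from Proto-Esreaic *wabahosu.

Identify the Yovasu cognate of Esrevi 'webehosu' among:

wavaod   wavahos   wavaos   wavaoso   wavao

wavaos

Yovasu: *wabahosu > wabahos > wabaos > wavaos  (by apocope, h-loss, intervocalic lenition)
Among the options, 'wavaos' alone shows every Yovasu change applied in order.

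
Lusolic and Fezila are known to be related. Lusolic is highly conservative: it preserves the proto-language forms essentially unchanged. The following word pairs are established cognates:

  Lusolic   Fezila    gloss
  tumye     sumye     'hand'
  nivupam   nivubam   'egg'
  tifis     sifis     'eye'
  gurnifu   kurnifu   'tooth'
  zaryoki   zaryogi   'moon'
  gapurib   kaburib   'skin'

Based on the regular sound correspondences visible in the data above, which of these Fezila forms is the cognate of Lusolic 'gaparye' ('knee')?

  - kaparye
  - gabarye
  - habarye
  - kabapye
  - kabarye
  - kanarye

gapurib ~ kaburib — Lusolic g corresponds to Fezila k word-initially before a back vowel.
nivupam ~ nivubam — Lusolic p corresponds to Fezila b between vowels (before a back vowel).
Applying these to Lusolic 'gaparye':
  gaparye → kaparye   (g→k word-initially before a back vowel)
  kaparye → kabarye   (p→b between vowels (before a back vowel))
So the Fezila cognate is 'kabarye'.

kabarye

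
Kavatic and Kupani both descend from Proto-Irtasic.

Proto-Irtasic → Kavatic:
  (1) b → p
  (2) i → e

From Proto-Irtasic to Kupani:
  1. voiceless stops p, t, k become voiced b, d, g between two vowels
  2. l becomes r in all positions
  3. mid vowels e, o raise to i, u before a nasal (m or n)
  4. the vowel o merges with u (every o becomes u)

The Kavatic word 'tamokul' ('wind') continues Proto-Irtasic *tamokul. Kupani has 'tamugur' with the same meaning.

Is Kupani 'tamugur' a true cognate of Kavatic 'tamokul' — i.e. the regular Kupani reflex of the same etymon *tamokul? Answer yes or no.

Derive the expected Kupani reflex of *tamokul:
Kupani: *tamokul
  tamokul → tamogul   [intervocalic voicing]
  tamogul → tamogur   [unconditioned shift]
  tamogur (rule 3 does not apply)
  tamogur → tamugur   [vowel merger]
  giving Kupani tamugur.
Kupani 'tamugur' matches the regular reflex exactly, so the pair is cognate.

yes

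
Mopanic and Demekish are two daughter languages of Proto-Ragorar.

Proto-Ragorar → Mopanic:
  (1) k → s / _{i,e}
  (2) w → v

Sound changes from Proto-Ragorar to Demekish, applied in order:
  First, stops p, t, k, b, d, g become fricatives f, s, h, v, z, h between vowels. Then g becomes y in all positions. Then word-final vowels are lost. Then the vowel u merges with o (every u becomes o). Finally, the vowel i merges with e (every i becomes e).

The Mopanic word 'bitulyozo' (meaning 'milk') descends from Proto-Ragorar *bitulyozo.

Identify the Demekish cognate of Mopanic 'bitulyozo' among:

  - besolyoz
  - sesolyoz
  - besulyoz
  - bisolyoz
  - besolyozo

Demekish: *bitulyozo > bisulyozo > bisulyoz > bisolyoz > besolyoz  (by intervocalic lenition, apocope, vowel merger, vowel merger)

besolyoz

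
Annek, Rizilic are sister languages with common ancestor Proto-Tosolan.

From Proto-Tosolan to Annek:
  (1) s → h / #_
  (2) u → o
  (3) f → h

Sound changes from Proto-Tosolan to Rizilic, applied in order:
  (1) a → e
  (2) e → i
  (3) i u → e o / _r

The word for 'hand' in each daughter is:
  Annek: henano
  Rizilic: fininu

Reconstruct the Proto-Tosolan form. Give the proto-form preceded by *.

*fenanu

Position 2: Annek has e, Rizilic has i. Annek preserves e here (none of its changes turn any other segment into e), so the proto-segment is *e.
Position 6: Annek has o, Rizilic has u. Rizilic preserves u here (none of its changes turn any other segment into u), so the proto-segment is *u.
Position 4: Annek has a, Rizilic has i. Annek preserves a here (none of its changes turn any other segment into a), so the proto-segment is *a.
This points to *fenanu. Verify forward in each daughter:
Annek: *fenanu > fenano > henano  (by vowel merger, unconditioned shift)
Rizilic: *fenanu > fenenu > fininu  (by vowel merger, vowel merger)
Only *fenanu yields all of Annek henano, Rizilic fininu.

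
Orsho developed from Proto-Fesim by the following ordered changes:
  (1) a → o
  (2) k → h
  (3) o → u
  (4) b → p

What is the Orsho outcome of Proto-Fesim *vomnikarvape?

vumnihurvupe

Orsho: start from *vomnikarvape.
  rule 1 (vowel merger): vomnikarvape → vomnikorvope
  rule 2 (unconditioned shift): vomnikorvope → vomnihorvope
  rule 3 (vowel merger): vomnihorvope → vumnihurvupe
  rule 4: no change — vumnihurvupe
  ⇒ Orsho vumnihurvupe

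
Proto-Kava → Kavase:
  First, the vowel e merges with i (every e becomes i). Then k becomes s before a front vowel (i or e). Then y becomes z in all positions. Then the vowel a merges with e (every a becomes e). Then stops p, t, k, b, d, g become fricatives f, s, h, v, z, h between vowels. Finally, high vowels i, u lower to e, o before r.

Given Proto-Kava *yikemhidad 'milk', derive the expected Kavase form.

Kavase: *yikemhidad
  yikemhidad → yikimhidad   [vowel merger]
  yikimhidad → yisimhidad   [palatalisation]
  yisimhidad → zisimhidad   [unconditioned shift]
  zisimhidad → zisimhided   [vowel merger]
  zisimhided → zisimhized   [intervocalic lenition]
  zisimhized (rule 6 does not apply)
  giving Kavase zisimhized.

zisimhized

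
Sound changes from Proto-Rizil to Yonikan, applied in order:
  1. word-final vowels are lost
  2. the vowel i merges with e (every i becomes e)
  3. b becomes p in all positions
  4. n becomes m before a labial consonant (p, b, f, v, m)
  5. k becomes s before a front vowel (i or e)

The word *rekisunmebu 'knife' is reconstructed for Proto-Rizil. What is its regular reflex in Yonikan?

resesummep

Yonikan: start from *rekisunmebu.
  rule 1 (apocope): rekisunmebu → rekisunmeb
  rule 2 (vowel merger): rekisunmeb → rekesunmeb
  rule 3 (unconditioned shift): rekesunmeb → rekesunmep
  rule 4 (nasal place assimilation): rekesunmep → rekesummep
  rule 5 (palatalisation): rekesummep → resesummep
  ⇒ Yonikan resesummep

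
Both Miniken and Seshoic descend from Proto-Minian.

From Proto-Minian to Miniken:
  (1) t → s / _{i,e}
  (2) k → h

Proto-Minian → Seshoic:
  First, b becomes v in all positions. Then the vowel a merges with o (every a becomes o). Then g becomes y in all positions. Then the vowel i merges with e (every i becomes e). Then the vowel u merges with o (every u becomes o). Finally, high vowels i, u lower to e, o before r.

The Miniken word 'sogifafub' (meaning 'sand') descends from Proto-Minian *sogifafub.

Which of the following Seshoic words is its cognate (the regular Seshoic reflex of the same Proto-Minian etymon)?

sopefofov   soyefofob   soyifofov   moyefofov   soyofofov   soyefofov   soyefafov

Seshoic: start from *sogifafub.
  rule 1 (unconditioned shift): sogifafub → sogifafuv
  rule 2 (vowel merger): sogifafuv → sogifofuv
  rule 3 (unconditioned shift): sogifofuv → soyifofuv
  rule 4 (vowel merger): soyifofuv → soyefofuv
  rule 5 (vowel merger): soyefofuv → soyefofov
  rule 6: no change — soyefofov
  ⇒ Seshoic soyefofov

soyefofov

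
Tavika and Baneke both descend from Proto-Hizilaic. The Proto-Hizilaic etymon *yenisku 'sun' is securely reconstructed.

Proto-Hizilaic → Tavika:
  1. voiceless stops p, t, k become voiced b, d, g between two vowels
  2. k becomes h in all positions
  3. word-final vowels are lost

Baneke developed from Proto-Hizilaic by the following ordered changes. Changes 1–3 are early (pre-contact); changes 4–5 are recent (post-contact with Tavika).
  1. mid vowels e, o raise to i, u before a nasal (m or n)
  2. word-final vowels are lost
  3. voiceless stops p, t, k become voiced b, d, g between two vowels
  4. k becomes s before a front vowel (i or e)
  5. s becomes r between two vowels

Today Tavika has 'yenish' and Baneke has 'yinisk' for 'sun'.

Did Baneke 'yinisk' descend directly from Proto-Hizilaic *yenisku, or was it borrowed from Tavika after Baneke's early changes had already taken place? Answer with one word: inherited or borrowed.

inherited

If inherited, *yenisku would pass through all of Baneke's changes:
Baneke: start from *yenisku.
  rule 1 (pre-nasal raising): yenisku → yinisku
  rule 2 (apocope): yinisku → yinisk
  rule 3: no change — yinisk
  rule 4: no change — yinisk
  rule 5: no change — yinisk
  ⇒ Baneke yinisk
If borrowed from Tavika 'yenish' after the early changes, it would undergo only the recent ones:
  rule 4 (palatalisation): no change (yenish)
  rule 5 (rhotacism): no change (yenish)
  ⇒ as a loan: yenish
Baneke 'yinisk' matches the inherited outcome exactly, so it is an inherited cognate, not a loan.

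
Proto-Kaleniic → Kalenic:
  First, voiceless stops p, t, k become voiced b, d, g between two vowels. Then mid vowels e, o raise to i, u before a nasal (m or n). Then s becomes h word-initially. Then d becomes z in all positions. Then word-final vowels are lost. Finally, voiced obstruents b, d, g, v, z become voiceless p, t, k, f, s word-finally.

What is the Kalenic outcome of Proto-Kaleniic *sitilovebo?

Kalenic: *sitilovebo
  sitilovebo → sidilovebo   [intervocalic voicing]
  sidilovebo (rule 2 does not apply)
  sidilovebo → hidilovebo   [debuccalisation]
  hidilovebo → hizilovebo   [unconditioned shift]
  hizilovebo → hiziloveb   [apocope]
  hiziloveb → hizilovep   [final devoicing]
  giving Kalenic hizilovep.

hizilovep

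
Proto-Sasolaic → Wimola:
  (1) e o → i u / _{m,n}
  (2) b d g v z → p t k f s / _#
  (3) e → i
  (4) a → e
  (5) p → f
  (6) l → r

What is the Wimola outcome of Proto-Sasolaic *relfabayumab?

rirfebeyumef

Wimola: start from *relfabayumab.
  rule 1: no change — relfabayumab
  rule 2 (final devoicing): relfabayumab → relfabayumap
  rule 3 (vowel merger): relfabayumap → rilfabayumap
  rule 4 (vowel merger): rilfabayumap → rilfebeyumep
  rule 5 (unconditioned shift): rilfebeyumep → rilfebeyumef
  rule 6 (unconditioned shift): rilfebeyumef → rirfebeyumef
  ⇒ Wimola rirfebeyumef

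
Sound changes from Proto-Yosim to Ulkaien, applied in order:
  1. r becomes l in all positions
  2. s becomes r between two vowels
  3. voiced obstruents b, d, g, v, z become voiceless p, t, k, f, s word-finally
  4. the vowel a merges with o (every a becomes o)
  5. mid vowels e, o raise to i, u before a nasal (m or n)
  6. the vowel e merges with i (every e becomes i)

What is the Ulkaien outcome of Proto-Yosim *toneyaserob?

tuniyorilop

Ulkaien: *toneyaserob > toneyaselob > toneyarelob > toneyarelop > toneyorelop > tuneyorelop > tuniyorilop  (by unconditioned shift, rhotacism, final devoicing, vowel merger, pre-nasal raising, vowel merger)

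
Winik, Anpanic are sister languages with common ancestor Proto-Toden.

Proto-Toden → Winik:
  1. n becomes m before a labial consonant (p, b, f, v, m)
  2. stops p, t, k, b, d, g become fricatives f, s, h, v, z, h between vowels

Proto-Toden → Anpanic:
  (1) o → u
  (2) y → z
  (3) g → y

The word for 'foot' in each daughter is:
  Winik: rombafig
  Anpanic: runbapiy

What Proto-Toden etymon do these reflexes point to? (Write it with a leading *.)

*ronbapig

Position 2: Winik has o, Anpanic has u. Winik preserves o here (none of its changes turn any other segment into o), so the proto-segment is *o.
Position 6: Winik has f, Anpanic has p. Anpanic preserves p here (none of its changes turn any other segment into p), so the proto-segment is *p.
Position 8: Winik has g, Anpanic has y. Winik preserves g here (none of its changes turn any other segment into g), so the proto-segment is *g.
This points to *ronbapig. Verify forward in each daughter:
Winik: *ronbapig
  ronbapig → rombapig   [nasal place assimilation]
  rombapig → rombafig   [intervocalic lenition]
  giving Winik rombafig.
Anpanic: start from *ronbapig.
  rule 1 (vowel merger): ronbapig → runbapig
  rule 2: no change — runbapig
  rule 3 (unconditioned shift): runbapig → runbapiy
  ⇒ Anpanic runbapiy
Only *ronbapig yields all of Winik rombafig, Anpanic runbapiy.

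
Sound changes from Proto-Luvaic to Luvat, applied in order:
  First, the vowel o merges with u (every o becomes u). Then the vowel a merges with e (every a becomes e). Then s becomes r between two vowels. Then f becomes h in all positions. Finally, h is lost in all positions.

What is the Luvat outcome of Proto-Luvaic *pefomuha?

Luvat: *pefomuha > pefumuha > pefumuhe > pehumuhe > peumue  (by vowel merger, vowel merger, unconditioned shift, h-loss)

peumue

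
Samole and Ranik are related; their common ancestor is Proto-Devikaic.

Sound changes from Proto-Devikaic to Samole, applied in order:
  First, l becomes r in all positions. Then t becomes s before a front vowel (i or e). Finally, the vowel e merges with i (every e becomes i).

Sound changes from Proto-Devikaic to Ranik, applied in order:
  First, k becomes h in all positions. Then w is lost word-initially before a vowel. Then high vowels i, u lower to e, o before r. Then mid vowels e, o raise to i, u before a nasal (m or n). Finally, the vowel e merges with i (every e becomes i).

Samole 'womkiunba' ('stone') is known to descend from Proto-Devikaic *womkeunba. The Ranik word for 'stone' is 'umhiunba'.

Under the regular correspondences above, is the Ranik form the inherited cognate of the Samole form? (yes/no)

Derive the expected Ranik reflex of *womkeunba:
Ranik: *womkeunba
  womkeunba → womheunba   [unconditioned shift]
  womheunba → omheunba   [glide loss]
  omheunba (rule 3 does not apply)
  omheunba → umheunba   [pre-nasal raising]
  umheunba → umhiunba   [vowel merger]
  giving Ranik umhiunba.
Ranik 'umhiunba' matches the regular reflex exactly, so the pair is cognate.

yes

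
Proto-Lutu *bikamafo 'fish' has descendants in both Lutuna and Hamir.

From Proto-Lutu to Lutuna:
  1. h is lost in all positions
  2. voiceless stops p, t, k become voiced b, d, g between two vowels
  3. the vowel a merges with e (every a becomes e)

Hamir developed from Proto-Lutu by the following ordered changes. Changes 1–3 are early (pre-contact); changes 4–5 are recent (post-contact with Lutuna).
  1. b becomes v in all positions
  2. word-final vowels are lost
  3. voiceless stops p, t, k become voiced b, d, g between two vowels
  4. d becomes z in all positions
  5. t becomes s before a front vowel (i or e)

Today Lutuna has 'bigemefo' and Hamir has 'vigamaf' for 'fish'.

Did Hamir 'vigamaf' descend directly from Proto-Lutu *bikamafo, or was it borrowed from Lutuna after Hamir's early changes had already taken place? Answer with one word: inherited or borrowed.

If inherited, *bikamafo would pass through all of Hamir's changes:
Hamir: start from *bikamafo.
  rule 1 (unconditioned shift): bikamafo → vikamafo
  rule 2 (apocope): vikamafo → vikamaf
  rule 3 (intervocalic voicing): vikamaf → vigamaf
  rule 4: no change — vigamaf
  rule 5: no change — vigamaf
  ⇒ Hamir vigamaf
If borrowed from Lutuna 'bigemefo' after the early changes, it would undergo only the recent ones:
  rule 4 (unconditioned shift): no change (bigemefo)
  rule 5 (palatalisation): no change (bigemefo)
  ⇒ as a loan: bigemefo
Hamir 'vigamaf' matches the inherited outcome exactly, so it is an inherited cognate, not a loan.

inherited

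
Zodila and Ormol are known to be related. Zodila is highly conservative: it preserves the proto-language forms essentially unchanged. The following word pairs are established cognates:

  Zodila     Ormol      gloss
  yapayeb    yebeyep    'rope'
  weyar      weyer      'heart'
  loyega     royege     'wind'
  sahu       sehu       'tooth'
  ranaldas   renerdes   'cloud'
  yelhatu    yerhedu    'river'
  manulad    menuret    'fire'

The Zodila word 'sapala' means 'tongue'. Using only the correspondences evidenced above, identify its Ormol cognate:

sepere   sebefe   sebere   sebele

yapayeb ~ yebeyep — Zodila a corresponds to Ormol e after a consonant, before a labial obstruent.
yapayeb ~ yebeyep — Zodila p corresponds to Ormol b between vowels (before a back vowel).
yapayeb ~ yebeyep, sahu ~ sehu — Zodila a corresponds to Ormol e after a consonant, before a consonant other than r, m, n, p, b, f, v.
manulad ~ menuret — Zodila l corresponds to Ormol r between vowels (before a back vowel).
loyega ~ royege — Zodila a corresponds to Ormol e word-finally.
Applying these to Zodila 'sapala':
  sapala → sepala   (a→e after a consonant, before a labial obstruent)
  sepala → sebala   (p→b between vowels (before a back vowel))
  sebala → sebela   (a→e after a consonant, before a consonant other than r, m, n, p, b, f, v)
  sebela → sebera   (l→r between vowels (before a back vowel))
  sebera → sebere   (a→e word-finally)
So the Ormol cognate is 'sebere'.

sebere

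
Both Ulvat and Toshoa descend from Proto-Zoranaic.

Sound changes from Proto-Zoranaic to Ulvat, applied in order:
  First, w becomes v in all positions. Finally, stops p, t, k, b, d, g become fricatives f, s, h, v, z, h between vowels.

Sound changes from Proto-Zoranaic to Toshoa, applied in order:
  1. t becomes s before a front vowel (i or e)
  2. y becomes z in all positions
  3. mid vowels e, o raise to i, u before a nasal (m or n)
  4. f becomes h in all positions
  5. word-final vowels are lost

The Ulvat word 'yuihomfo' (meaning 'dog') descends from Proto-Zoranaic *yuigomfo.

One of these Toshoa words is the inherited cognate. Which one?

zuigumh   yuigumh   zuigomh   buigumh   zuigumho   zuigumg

Toshoa: *yuigomfo
  yuigomfo (rule 1 does not apply)
  yuigomfo → zuigomfo   [unconditioned shift]
  zuigomfo → zuigumfo   [pre-nasal raising]
  zuigumfo → zuigumho   [unconditioned shift]
  zuigumho → zuigumh   [apocope]
  giving Toshoa zuigumh.
Only 'zuigumh' matches the regular Toshoa development of *yuigomfo.

zuigumh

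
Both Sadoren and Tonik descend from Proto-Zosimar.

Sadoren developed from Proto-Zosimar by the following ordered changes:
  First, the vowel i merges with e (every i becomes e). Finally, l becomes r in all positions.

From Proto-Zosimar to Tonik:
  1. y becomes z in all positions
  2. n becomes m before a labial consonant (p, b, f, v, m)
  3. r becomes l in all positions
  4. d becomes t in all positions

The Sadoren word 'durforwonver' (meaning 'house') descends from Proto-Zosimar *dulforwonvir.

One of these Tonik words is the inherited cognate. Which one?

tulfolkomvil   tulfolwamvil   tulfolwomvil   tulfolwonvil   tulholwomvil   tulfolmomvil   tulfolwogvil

tulfolwomvil

Tonik: *dulforwonvir > dulforwomvir > dulfolwomvil > tulfolwomvil  (by nasal place assimilation, unconditioned shift, unconditioned shift)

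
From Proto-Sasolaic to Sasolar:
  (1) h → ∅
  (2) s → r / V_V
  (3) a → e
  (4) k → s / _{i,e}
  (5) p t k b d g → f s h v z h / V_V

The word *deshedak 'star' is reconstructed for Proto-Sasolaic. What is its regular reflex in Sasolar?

Sasolar: *deshedak > desedak > deredak > deredek > derezek  (by h-loss, rhotacism, vowel merger, intervocalic lenition)

derezek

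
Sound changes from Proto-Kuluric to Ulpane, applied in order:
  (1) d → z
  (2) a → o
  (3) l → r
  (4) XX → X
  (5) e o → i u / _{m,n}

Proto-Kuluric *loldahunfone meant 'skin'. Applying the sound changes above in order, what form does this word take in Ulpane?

rorzohunfune

Ulpane: *loldahunfone
  loldahunfone → lolzahunfone   [unconditioned shift]
  lolzahunfone → lolzohunfone   [vowel merger]
  lolzohunfone → rorzohunfone   [unconditioned shift]
  rorzohunfone (rule 4 does not apply)
  rorzohunfone → rorzohunfune   [pre-nasal raising]
  giving Ulpane rorzohunfune.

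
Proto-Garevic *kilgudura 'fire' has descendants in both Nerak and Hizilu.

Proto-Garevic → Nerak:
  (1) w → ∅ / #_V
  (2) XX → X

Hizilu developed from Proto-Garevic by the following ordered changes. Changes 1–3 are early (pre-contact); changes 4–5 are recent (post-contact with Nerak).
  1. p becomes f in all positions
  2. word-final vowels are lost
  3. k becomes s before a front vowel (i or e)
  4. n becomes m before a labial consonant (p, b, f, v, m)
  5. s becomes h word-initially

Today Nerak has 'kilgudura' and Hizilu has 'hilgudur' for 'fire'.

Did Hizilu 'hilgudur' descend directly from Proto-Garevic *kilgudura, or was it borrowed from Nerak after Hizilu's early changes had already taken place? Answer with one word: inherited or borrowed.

If inherited, *kilgudura would pass through all of Hizilu's changes:
Hizilu: *kilgudura
  kilgudura (rule 1 does not apply)
  kilgudura → kilgudur   [apocope]
  kilgudur → silgudur   [palatalisation]
  silgudur (rule 4 does not apply)
  silgudur → hilgudur   [debuccalisation]
  giving Hizilu hilgudur.
If borrowed from Nerak 'kilgudura' after the early changes, it would undergo only the recent ones:
  rule 4 (nasal place assimilation): no change (kilgudura)
  rule 5 (debuccalisation): no change (kilgudura)
  ⇒ as a loan: kilgudura
Hizilu 'hilgudur' matches the inherited outcome exactly, so it is an inherited cognate, not a loan.

inherited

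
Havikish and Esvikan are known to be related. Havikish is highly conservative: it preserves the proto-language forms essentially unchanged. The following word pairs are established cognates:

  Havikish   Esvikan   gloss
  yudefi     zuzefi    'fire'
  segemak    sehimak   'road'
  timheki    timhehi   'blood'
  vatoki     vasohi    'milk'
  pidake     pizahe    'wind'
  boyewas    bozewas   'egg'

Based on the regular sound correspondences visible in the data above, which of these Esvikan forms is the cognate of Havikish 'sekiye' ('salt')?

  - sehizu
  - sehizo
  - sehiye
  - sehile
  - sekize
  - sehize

sehize

timheki ~ timhehi, vatoki ~ vasohi — Havikish k corresponds to Esvikan h between vowels (before a front vowel).
boyewas ~ bozewas — Havikish y corresponds to Esvikan z between vowels (before a front vowel).
Applying these to Havikish 'sekiye':
  sekiye → sehiye   (k→h between vowels (before a front vowel))
  sehiye → sehize   (y→z between vowels (before a front vowel))
So the Esvikan cognate is 'sehize'.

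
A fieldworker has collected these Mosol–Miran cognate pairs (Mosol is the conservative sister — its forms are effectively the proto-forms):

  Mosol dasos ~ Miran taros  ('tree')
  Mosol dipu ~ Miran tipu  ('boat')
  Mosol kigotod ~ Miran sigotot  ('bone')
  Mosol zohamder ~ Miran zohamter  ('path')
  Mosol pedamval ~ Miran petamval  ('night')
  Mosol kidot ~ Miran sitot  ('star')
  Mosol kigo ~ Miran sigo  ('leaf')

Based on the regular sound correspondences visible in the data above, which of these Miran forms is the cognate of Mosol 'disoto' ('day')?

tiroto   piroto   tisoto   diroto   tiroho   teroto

tiroto

dipu ~ tipu — Mosol d corresponds to Miran t word-initially before a front vowel.
dasos ~ taros — Mosol s corresponds to Miran r between vowels (before a back vowel).
Applying these to Mosol 'disoto':
  disoto → tisoto   (d→t word-initially before a front vowel)
  tisoto → tiroto   (s→r between vowels (before a back vowel))
So the Miran cognate is 'tiroto'.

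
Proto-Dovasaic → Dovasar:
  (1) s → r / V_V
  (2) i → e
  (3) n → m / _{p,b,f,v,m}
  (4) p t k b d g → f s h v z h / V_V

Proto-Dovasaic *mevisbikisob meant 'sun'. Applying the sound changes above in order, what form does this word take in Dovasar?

mevesbeherob

Dovasar: *mevisbikisob > mevisbikirob > mevesbekerob > mevesbeherob  (by rhotacism, vowel merger, intervocalic lenition)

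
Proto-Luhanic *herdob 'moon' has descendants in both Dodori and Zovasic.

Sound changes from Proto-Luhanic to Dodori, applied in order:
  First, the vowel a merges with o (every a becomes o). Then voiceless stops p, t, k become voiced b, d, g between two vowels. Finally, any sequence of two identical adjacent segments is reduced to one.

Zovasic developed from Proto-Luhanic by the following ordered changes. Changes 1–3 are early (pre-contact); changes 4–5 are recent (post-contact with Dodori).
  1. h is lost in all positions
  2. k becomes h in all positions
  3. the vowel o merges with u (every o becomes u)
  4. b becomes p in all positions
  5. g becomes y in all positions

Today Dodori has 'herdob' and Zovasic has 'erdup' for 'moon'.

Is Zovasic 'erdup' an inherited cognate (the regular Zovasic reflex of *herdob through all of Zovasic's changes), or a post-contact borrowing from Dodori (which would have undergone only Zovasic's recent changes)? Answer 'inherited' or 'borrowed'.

If inherited, *herdob would pass through all of Zovasic's changes:
Zovasic: *herdob > erdob > erdub > erdup  (by h-loss, vowel merger, unconditioned shift)
If borrowed from Dodori 'herdob' after the early changes, it would undergo only the recent ones:
  rule 4 (unconditioned shift): herdob → herdop
  rule 5 (unconditioned shift): no change (herdop)
  ⇒ as a loan: herdop
Zovasic 'erdup' matches the inherited outcome exactly, so it is an inherited cognate, not a loan.

inherited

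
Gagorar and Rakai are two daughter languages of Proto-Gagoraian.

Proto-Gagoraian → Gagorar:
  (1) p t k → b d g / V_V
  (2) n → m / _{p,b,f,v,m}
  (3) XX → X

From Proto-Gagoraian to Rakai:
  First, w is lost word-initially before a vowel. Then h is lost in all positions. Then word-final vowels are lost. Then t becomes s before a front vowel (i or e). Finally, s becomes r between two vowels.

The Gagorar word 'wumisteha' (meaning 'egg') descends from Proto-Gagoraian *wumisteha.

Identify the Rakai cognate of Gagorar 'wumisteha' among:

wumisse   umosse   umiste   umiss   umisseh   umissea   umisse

umisse

Rakai: start from *wumisteha.
  rule 1 (glide loss): wumisteha → umisteha
  rule 2 (h-loss): umisteha → umistea
  rule 3 (apocope): umistea → umiste
  rule 4 (palatalisation): umiste → umisse
  rule 5: no change — umisse
  ⇒ Rakai umisse
The other candidates each miss or misapply at least one Rakai change.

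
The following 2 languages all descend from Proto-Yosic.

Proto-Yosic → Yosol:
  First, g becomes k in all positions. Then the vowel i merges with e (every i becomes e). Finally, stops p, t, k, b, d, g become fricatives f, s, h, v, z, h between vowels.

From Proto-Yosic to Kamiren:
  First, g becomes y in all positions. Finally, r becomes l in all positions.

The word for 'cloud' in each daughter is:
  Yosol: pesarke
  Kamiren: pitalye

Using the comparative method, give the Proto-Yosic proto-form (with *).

*pitarge

Position 5: Yosol has r, Kamiren has l. Yosol preserves r here (none of its changes turn any other segment into r), so the proto-segment is *r.
Position 2: Yosol has e, Kamiren has i. Kamiren preserves i here (none of its changes turn any other segment into i), so the proto-segment is *i.
Position 3: Yosol has s, Kamiren has t. Kamiren preserves t here (none of its changes turn any other segment into t), so the proto-segment is *t.
This points to *pitarge. Verify forward in each daughter:
Yosol: start from *pitarge.
  rule 1 (unconditioned shift): pitarge → pitarke
  rule 2 (vowel merger): pitarke → petarke
  rule 3 (intervocalic lenition): petarke → pesarke
  ⇒ Yosol pesarke
Kamiren: start from *pitarge.
  rule 1 (unconditioned shift): pitarge → pitarye
  rule 2 (unconditioned shift): pitarye → pitalye
  ⇒ Kamiren pitalye
No other proto-form is consistent with every reflex, so the reconstruction is *pitarge.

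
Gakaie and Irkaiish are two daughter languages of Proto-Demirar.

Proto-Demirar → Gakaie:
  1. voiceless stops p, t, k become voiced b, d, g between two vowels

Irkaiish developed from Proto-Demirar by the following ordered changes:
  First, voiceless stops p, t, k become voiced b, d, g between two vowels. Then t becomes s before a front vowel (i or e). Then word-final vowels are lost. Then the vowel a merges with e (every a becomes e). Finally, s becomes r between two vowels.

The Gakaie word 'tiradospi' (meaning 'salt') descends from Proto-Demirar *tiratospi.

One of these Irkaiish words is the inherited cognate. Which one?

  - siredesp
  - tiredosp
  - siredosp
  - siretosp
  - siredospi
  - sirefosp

Irkaiish: start from *tiratospi.
  rule 1 (intervocalic voicing): tiratospi → tiradospi
  rule 2 (palatalisation): tiradospi → siradospi
  rule 3 (apocope): siradospi → siradosp
  rule 4 (vowel merger): siradosp → siredosp
  rule 5: no change — siredosp
  ⇒ Irkaiish siredosp
Among the options, 'siredosp' alone shows every Irkaiish change applied in order.

siredosp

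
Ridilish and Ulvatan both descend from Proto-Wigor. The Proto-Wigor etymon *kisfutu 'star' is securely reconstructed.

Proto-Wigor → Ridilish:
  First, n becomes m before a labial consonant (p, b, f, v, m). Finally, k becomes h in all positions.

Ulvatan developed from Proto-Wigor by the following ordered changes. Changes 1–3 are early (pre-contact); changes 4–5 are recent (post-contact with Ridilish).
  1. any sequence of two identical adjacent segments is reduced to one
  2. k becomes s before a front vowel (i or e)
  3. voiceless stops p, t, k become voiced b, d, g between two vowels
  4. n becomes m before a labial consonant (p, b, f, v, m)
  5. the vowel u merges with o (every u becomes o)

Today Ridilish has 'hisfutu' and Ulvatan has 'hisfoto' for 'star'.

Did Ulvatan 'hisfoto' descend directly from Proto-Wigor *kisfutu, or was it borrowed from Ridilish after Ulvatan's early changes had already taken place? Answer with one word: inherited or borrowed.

If inherited, *kisfutu would pass through all of Ulvatan's changes:
Ulvatan: start from *kisfutu.
  rule 1: no change — kisfutu
  rule 2 (palatalisation): kisfutu → sisfutu
  rule 3 (intervocalic voicing): sisfutu → sisfudu
  rule 4: no change — sisfudu
  rule 5 (vowel merger): sisfudu → sisfodo
  ⇒ Ulvatan sisfodo
If borrowed from Ridilish 'hisfutu' after the early changes, it would undergo only the recent ones:
  rule 4 (nasal place assimilation): no change (hisfutu)
  rule 5 (vowel merger): hisfutu → hisfoto
  ⇒ as a loan: hisfoto
Ulvatan 'hisfoto' matches the loan outcome 'hisfoto', not the inherited 'sisfodo' — it skipped the early Ulvatan changes, so it was borrowed from Ridilish.

borrowed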